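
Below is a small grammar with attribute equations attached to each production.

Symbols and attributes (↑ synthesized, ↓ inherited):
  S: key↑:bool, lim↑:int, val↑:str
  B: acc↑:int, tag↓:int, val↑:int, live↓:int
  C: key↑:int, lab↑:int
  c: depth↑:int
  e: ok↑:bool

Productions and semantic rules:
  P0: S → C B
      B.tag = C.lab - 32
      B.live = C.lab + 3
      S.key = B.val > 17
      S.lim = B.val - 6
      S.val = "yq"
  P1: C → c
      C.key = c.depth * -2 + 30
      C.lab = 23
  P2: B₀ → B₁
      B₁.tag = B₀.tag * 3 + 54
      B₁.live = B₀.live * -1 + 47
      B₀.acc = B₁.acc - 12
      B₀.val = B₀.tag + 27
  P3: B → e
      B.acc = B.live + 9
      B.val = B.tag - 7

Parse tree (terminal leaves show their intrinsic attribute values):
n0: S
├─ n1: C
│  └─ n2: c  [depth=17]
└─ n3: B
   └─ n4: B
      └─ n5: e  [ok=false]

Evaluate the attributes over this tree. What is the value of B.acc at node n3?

1. n2.depth = 17  [terminal]
2. n1.key = -4  [c.depth * -2 + 30]
3. n1.lab = 23  [23]
4. n3.tag = -9  [C.lab - 32]
5. n3.live = 26  [C.lab + 3]
6. n4.tag = 27  [B₀.tag * 3 + 54]
7. n4.live = 21  [B₀.live * -1 + 47]
8. n5.ok = false  [terminal]
9. n4.acc = 30  [B.live + 9]
10. n4.val = 20  [B.tag - 7]
11. n3.acc = 18  [B₁.acc - 12]
12. n3.val = 18  [B₀.tag + 27]
13. n0.key = true  [B.val > 17]
14. n0.lim = 12  [B.val - 6]
15. n0.val = "yq"  ["yq"]

18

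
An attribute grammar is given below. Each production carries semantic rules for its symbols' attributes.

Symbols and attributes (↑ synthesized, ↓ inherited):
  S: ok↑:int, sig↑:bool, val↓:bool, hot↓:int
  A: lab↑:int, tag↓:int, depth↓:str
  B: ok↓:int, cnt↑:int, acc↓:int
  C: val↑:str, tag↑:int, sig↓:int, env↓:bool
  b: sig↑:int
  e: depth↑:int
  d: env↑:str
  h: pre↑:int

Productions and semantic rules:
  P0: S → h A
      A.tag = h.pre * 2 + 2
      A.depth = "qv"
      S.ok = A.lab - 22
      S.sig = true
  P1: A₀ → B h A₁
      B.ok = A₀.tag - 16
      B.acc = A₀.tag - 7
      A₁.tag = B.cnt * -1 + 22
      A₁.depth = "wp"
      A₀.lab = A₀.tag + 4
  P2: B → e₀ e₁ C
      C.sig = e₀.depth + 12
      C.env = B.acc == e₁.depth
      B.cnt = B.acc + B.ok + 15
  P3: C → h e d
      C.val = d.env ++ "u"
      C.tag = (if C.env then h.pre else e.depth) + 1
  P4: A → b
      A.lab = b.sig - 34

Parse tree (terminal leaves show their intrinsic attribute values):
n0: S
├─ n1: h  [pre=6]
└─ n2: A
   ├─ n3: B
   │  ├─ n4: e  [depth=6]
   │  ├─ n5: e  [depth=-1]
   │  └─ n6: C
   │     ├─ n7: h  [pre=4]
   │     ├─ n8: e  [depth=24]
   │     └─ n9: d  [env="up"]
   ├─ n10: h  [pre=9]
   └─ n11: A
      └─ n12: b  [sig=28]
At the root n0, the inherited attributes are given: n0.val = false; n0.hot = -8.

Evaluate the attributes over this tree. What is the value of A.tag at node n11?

2

1. n0.val = false  [given at root]
2. n0.hot = -8  [given at root]
3. n1.pre = 6  [terminal]
4. n2.tag = 14  [h.pre * 2 + 2]
5. n2.depth = "qv"  ["qv"]
6. n3.ok = -2  [A₀.tag - 16]
7. n3.acc = 7  [A₀.tag - 7]
8. n4.depth = 6  [terminal]
9. n5.depth = -1  [terminal]
10. n6.sig = 18  [e₀.depth + 12]
11. n6.env = false  [B.acc == e₁.depth]
12. n7.pre = 4  [terminal]
13. n8.depth = 24  [terminal]
14. n9.env = "up"  [terminal]
15. n6.val = "upu"  [d.env ++ "u"]
16. n6.tag = 25  [(if C.env then h.pre else e.depth) + 1]
17. n3.cnt = 20  [B.acc + B.ok + 15]
18. n10.pre = 9  [terminal]
19. n11.tag = 2  [B.cnt * -1 + 22]
20. n11.depth = "wp"  ["wp"]
21. n12.sig = 28  [terminal]
22. n11.lab = -6  [b.sig - 34]
23. n2.lab = 18  [A₀.tag + 4]
24. n0.ok = -4  [A.lab - 22]
25. n0.sig = true  [true]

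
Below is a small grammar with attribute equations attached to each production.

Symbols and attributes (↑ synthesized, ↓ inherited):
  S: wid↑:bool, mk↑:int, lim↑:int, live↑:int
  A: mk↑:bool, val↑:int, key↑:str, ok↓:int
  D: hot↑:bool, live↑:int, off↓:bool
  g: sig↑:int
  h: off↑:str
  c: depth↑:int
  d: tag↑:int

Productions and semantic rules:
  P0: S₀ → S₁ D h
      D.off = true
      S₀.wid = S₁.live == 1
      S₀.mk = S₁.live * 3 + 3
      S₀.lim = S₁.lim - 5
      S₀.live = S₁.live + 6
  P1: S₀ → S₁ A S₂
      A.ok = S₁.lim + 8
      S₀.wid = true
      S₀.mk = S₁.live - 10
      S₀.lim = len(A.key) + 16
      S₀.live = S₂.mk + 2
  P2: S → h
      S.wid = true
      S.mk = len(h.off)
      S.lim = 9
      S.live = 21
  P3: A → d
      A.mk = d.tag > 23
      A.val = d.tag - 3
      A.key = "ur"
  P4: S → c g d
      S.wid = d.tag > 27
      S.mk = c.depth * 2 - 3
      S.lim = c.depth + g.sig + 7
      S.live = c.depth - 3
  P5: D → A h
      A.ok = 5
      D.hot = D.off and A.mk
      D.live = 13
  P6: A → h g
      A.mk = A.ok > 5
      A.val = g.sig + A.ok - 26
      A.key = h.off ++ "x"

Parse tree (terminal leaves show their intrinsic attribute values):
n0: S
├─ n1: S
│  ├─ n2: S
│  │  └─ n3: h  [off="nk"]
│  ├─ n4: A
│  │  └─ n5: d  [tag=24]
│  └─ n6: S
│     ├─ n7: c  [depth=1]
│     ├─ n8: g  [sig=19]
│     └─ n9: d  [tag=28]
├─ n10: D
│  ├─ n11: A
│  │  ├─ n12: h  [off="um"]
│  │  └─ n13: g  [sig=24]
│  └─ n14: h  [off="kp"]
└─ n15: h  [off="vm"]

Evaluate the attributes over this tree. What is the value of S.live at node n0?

1. n3.off = "nk"  [terminal]
2. n2.wid = true  [true]
3. n2.mk = 2  [len(h.off)]
4. n2.lim = 9  [9]
5. n2.live = 21  [21]
6. n4.ok = 17  [S₁.lim + 8]
7. n5.tag = 24  [terminal]
8. n4.mk = true  [d.tag > 23]
9. n4.val = 21  [d.tag - 3]
10. n4.key = "ur"  ["ur"]
11. n7.depth = 1  [terminal]
12. n8.sig = 19  [terminal]
13. n9.tag = 28  [terminal]
14. n6.wid = true  [d.tag > 27]
15. n6.mk = -1  [c.depth * 2 - 3]
16. n6.lim = 27  [c.depth + g.sig + 7]
17. n6.live = -2  [c.depth - 3]
18. n1.wid = true  [true]
19. n1.mk = 11  [S₁.live - 10]
20. n1.lim = 18  [len(A.key) + 16]
21. n1.live = 1  [S₂.mk + 2]
22. n10.off = true  [true]
23. n11.ok = 5  [5]
24. n12.off = "um"  [terminal]
25. n13.sig = 24  [terminal]
26. n11.mk = false  [A.ok > 5]
27. n11.val = 3  [g.sig + A.ok - 26]
28. n11.key = "umx"  [h.off ++ "x"]
29. n14.off = "kp"  [terminal]
30. n10.hot = false  [D.off and A.mk]
31. n10.live = 13  [13]
32. n15.off = "vm"  [terminal]
33. n0.wid = true  [S₁.live == 1]
34. n0.mk = 6  [S₁.live * 3 + 3]
35. n0.lim = 13  [S₁.lim - 5]
36. n0.live = 7  [S₁.live + 6]

7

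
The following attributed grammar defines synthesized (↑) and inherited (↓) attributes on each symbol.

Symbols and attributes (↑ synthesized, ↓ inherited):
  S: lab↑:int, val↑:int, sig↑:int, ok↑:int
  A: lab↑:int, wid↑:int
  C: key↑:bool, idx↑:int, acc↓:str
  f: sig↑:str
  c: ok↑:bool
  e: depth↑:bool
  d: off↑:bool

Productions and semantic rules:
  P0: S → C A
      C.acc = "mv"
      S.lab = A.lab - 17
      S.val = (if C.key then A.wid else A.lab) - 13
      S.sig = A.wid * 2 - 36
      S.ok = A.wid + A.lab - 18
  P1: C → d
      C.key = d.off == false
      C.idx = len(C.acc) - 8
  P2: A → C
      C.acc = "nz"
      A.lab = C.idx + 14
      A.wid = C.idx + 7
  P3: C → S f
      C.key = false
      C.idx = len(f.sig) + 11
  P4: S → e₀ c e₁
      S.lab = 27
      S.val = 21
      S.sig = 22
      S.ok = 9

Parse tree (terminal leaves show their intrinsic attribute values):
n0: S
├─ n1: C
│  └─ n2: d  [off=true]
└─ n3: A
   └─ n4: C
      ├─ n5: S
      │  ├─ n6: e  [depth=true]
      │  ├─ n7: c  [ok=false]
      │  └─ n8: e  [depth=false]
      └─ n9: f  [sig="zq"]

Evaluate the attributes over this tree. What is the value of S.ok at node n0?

1. n1.acc = "mv"  ["mv"]
2. n2.off = true  [terminal]
3. n1.key = false  [d.off == false]
4. n1.idx = -6  [len(C.acc) - 8]
5. n4.acc = "nz"  ["nz"]
6. n6.depth = true  [terminal]
7. n7.ok = false  [terminal]
8. n8.depth = false  [terminal]
9. n5.lab = 27  [27]
10. n5.val = 21  [21]
11. n5.sig = 22  [22]
12. n5.ok = 9  [9]
13. n9.sig = "zq"  [terminal]
14. n4.key = false  [false]
15. n4.idx = 13  [len(f.sig) + 11]
16. n3.lab = 27  [C.idx + 14]
17. n3.wid = 20  [C.idx + 7]
18. n0.lab = 10  [A.lab - 17]
19. n0.val = 14  [(if C.key then A.wid else A.lab) - 13]
20. n0.sig = 4  [A.wid * 2 - 36]
21. n0.ok = 29  [A.wid + A.lab - 18]

29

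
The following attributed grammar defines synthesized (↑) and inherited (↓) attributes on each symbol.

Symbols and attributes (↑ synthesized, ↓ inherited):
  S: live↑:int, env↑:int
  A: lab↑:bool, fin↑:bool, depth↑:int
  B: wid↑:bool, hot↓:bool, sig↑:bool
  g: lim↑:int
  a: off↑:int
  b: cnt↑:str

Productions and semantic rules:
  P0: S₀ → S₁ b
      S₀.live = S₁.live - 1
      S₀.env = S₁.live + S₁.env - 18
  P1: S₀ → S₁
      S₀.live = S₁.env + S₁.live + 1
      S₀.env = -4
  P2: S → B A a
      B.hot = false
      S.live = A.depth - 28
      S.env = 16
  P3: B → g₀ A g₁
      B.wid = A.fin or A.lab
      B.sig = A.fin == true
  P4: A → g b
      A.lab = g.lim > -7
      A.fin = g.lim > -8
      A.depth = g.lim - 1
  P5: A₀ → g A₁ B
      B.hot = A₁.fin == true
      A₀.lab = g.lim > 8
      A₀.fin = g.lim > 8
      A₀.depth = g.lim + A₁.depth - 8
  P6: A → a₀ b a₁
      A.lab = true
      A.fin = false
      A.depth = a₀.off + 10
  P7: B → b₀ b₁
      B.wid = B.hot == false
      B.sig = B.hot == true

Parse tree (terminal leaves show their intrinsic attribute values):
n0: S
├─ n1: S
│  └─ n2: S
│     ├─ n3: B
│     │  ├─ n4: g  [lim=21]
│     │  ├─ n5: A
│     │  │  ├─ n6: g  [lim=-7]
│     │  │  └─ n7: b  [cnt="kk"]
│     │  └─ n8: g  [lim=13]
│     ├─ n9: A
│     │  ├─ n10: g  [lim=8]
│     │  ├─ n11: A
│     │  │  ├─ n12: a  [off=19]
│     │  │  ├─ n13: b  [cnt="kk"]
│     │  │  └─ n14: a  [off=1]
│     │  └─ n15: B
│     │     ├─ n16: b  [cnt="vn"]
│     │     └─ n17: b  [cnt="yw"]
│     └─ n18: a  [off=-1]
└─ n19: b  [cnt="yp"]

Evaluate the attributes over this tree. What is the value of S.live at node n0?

17

1. n3.hot = false  [false]
2. n4.lim = 21  [terminal]
3. n6.lim = -7  [terminal]
4. n7.cnt = "kk"  [terminal]
5. n5.lab = false  [g.lim > -7]
6. n5.fin = true  [g.lim > -8]
7. n5.depth = -8  [g.lim - 1]
8. n8.lim = 13  [terminal]
9. n3.wid = true  [A.fin or A.lab]
10. n3.sig = true  [A.fin == true]
11. n10.lim = 8  [terminal]
12. n12.off = 19  [terminal]
13. n13.cnt = "kk"  [terminal]
14. n14.off = 1  [terminal]
15. n11.lab = true  [true]
16. n11.fin = false  [false]
17. n11.depth = 29  [a₀.off + 10]
18. n15.hot = false  [A₁.fin == true]
19. n16.cnt = "vn"  [terminal]
20. n17.cnt = "yw"  [terminal]
21. n15.wid = true  [B.hot == false]
22. n15.sig = false  [B.hot == true]
23. n9.lab = false  [g.lim > 8]
24. n9.fin = false  [g.lim > 8]
25. n9.depth = 29  [g.lim + A₁.depth - 8]
26. n18.off = -1  [terminal]
27. n2.live = 1  [A.depth - 28]
28. n2.env = 16  [16]
29. n1.live = 18  [S₁.env + S₁.live + 1]
30. n1.env = -4  [-4]
31. n19.cnt = "yp"  [terminal]
32. n0.live = 17  [S₁.live - 1]
33. n0.env = -4  [S₁.live + S₁.env - 18]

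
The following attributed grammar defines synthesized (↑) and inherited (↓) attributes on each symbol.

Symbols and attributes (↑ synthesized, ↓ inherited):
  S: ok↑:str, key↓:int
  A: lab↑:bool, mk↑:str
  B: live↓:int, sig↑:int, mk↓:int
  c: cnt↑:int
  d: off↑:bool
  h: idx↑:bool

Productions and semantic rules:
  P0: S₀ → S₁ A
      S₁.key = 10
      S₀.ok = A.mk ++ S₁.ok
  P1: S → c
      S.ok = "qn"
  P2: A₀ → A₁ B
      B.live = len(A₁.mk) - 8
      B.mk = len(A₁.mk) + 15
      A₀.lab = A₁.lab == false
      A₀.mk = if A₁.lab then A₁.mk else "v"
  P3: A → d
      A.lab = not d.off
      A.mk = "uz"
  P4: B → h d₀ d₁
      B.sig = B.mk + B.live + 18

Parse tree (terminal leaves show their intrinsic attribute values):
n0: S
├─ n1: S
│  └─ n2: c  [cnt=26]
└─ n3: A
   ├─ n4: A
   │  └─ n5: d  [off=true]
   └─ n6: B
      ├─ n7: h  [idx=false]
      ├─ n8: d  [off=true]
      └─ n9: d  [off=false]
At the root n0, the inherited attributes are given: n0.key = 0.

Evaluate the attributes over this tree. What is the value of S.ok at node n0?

1. n0.key = 0  [given at root]
2. n1.key = 10  [10]
3. n2.cnt = 26  [terminal]
4. n1.ok = "qn"  ["qn"]
5. n5.off = true  [terminal]
6. n4.lab = false  [not d.off]
7. n4.mk = "uz"  ["uz"]
8. n6.live = -6  [len(A₁.mk) - 8]
9. n6.mk = 17  [len(A₁.mk) + 15]
10. n7.idx = false  [terminal]
11. n8.off = true  [terminal]
12. n9.off = false  [terminal]
13. n6.sig = 29  [B.mk + B.live + 18]
14. n3.lab = true  [A₁.lab == false]
15. n3.mk = "v"  [if A₁.lab then A₁.mk else "v"]
16. n0.ok = "vqn"  [A.mk ++ S₁.ok]

"vqn"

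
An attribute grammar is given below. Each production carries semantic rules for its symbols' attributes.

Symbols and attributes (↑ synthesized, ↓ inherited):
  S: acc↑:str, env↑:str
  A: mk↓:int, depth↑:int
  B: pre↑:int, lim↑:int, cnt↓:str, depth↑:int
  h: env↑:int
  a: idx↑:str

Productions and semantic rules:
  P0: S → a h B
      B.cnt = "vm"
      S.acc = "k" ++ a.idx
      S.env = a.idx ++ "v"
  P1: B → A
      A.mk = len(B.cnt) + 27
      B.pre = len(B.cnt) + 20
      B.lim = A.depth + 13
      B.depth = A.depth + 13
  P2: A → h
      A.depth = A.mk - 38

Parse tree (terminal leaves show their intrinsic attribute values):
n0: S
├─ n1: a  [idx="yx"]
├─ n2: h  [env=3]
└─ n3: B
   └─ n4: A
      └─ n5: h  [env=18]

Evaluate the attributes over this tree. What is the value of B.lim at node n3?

1. n1.idx = "yx"  [terminal]
2. n2.env = 3  [terminal]
3. n3.cnt = "vm"  ["vm"]
4. n4.mk = 29  [len(B.cnt) + 27]
5. n5.env = 18  [terminal]
6. n4.depth = -9  [A.mk - 38]
7. n3.pre = 22  [len(B.cnt) + 20]
8. n3.lim = 4  [A.depth + 13]
9. n3.depth = 4  [A.depth + 13]
10. n0.acc = "kyx"  ["k" ++ a.idx]
11. n0.env = "yxv"  [a.idx ++ "v"]

4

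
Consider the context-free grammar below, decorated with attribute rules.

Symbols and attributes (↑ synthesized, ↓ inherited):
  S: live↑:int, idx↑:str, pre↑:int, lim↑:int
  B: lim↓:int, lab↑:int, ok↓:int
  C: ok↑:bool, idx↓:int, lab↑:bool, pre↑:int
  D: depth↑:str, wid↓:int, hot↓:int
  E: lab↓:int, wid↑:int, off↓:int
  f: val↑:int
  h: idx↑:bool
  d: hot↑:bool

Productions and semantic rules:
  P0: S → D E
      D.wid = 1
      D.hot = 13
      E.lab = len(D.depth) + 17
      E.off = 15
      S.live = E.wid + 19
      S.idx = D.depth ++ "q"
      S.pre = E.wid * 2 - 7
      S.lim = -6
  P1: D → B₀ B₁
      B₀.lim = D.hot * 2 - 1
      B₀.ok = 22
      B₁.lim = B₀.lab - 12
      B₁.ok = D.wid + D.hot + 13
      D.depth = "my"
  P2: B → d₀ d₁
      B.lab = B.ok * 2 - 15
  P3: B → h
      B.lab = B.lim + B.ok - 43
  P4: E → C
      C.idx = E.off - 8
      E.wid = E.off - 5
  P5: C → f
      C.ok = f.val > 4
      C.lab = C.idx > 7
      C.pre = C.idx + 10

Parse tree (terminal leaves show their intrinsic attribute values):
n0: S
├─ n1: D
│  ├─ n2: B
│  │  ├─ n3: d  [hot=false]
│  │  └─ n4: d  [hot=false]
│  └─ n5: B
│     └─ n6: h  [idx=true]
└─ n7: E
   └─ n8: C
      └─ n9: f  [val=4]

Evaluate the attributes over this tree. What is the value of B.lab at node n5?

1. n1.wid = 1  [1]
2. n1.hot = 13  [13]
3. n2.lim = 25  [D.hot * 2 - 1]
4. n2.ok = 22  [22]
5. n3.hot = false  [terminal]
6. n4.hot = false  [terminal]
7. n2.lab = 29  [B.ok * 2 - 15]
8. n5.lim = 17  [B₀.lab - 12]
9. n5.ok = 27  [D.wid + D.hot + 13]
10. n6.idx = true  [terminal]
11. n5.lab = 1  [B.lim + B.ok - 43]
12. n1.depth = "my"  ["my"]
13. n7.lab = 19  [len(D.depth) + 17]
14. n7.off = 15  [15]
15. n8.idx = 7  [E.off - 8]
16. n9.val = 4  [terminal]
17. n8.ok = false  [f.val > 4]
18. n8.lab = false  [C.idx > 7]
19. n8.pre = 17  [C.idx + 10]
20. n7.wid = 10  [E.off - 5]
21. n0.live = 29  [E.wid + 19]
22. n0.idx = "myq"  [D.depth ++ "q"]
23. n0.pre = 13  [E.wid * 2 - 7]
24. n0.lim = -6  [-6]

1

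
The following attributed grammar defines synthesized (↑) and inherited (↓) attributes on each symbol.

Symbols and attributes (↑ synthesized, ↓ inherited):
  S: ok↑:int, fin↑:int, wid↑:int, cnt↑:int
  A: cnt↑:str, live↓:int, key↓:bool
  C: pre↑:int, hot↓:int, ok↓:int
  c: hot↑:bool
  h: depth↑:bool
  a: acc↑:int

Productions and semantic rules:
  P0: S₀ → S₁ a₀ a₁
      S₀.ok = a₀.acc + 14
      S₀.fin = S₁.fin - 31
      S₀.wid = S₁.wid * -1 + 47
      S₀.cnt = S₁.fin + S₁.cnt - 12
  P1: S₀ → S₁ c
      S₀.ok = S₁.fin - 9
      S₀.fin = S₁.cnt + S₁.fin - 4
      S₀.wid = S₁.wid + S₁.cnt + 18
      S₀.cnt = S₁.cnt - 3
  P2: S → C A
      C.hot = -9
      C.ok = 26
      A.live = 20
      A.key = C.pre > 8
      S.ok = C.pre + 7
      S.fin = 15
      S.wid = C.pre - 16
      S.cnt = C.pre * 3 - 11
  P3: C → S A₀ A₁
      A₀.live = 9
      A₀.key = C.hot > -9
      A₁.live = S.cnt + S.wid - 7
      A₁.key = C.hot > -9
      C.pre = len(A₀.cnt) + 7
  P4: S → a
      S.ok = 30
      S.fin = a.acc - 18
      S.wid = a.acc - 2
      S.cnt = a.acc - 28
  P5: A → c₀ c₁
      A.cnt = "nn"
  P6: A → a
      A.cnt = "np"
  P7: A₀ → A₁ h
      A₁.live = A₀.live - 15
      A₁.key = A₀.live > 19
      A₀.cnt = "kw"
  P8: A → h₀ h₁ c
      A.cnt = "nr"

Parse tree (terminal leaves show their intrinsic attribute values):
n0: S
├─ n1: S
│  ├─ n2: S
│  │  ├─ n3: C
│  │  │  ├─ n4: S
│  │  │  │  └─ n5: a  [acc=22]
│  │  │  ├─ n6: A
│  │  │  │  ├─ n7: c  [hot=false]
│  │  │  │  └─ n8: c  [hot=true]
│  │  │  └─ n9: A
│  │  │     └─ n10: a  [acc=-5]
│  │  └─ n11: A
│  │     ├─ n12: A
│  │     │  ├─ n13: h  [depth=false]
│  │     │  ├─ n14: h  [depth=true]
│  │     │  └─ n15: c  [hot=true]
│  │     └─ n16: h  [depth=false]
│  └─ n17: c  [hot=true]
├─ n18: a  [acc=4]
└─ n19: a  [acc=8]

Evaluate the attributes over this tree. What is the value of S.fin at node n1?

1. n3.hot = -9  [-9]
2. n3.ok = 26  [26]
3. n5.acc = 22  [terminal]
4. n4.ok = 30  [30]
5. n4.fin = 4  [a.acc - 18]
6. n4.wid = 20  [a.acc - 2]
7. n4.cnt = -6  [a.acc - 28]
8. n6.live = 9  [9]
9. n6.key = false  [C.hot > -9]
10. n7.hot = false  [terminal]
11. n8.hot = true  [terminal]
12. n6.cnt = "nn"  ["nn"]
13. n9.live = 7  [S.cnt + S.wid - 7]
14. n9.key = false  [C.hot > -9]
15. n10.acc = -5  [terminal]
16. n9.cnt = "np"  ["np"]
17. n3.pre = 9  [len(A₀.cnt) + 7]
18. n11.live = 20  [20]
19. n11.key = true  [C.pre > 8]
20. n12.live = 5  [A₀.live - 15]
21. n12.key = true  [A₀.live > 19]
22. n13.depth = false  [terminal]
23. n14.depth = true  [terminal]
24. n15.hot = true  [terminal]
25. n12.cnt = "nr"  ["nr"]
26. n16.depth = false  [terminal]
27. n11.cnt = "kw"  ["kw"]
28. n2.ok = 16  [C.pre + 7]
29. n2.fin = 15  [15]
30. n2.wid = -7  [C.pre - 16]
31. n2.cnt = 16  [C.pre * 3 - 11]
32. n17.hot = true  [terminal]
33. n1.ok = 6  [S₁.fin - 9]
34. n1.fin = 27  [S₁.cnt + S₁.fin - 4]
35. n1.wid = 27  [S₁.wid + S₁.cnt + 18]
36. n1.cnt = 13  [S₁.cnt - 3]
37. n18.acc = 4  [terminal]
38. n19.acc = 8  [terminal]
39. n0.ok = 18  [a₀.acc + 14]
40. n0.fin = -4  [S₁.fin - 31]
41. n0.wid = 20  [S₁.wid * -1 + 47]
42. n0.cnt = 28  [S₁.fin + S₁.cnt - 12]

27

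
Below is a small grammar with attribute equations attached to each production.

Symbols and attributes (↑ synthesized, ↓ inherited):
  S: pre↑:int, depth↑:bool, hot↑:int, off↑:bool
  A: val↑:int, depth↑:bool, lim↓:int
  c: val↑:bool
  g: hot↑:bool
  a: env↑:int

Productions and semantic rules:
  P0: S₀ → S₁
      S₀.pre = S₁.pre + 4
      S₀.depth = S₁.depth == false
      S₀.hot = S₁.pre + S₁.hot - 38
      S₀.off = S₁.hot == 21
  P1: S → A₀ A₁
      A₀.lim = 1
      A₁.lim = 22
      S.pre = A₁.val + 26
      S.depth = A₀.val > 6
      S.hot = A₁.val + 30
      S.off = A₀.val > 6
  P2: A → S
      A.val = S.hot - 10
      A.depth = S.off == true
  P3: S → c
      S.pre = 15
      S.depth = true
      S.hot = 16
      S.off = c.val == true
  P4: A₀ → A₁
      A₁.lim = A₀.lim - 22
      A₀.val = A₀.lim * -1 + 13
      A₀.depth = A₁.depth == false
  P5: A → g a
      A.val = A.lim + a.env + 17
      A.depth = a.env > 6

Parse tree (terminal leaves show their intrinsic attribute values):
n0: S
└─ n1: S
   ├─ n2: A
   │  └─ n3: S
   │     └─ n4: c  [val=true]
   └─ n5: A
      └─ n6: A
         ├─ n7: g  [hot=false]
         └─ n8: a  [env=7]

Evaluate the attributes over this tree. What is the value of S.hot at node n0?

1. n2.lim = 1  [1]
2. n4.val = true  [terminal]
3. n3.pre = 15  [15]
4. n3.depth = true  [true]
5. n3.hot = 16  [16]
6. n3.off = true  [c.val == true]
7. n2.val = 6  [S.hot - 10]
8. n2.depth = true  [S.off == true]
9. n5.lim = 22  [22]
10. n6.lim = 0  [A₀.lim - 22]
11. n7.hot = false  [terminal]
12. n8.env = 7  [terminal]
13. n6.val = 24  [A.lim + a.env + 17]
14. n6.depth = true  [a.env > 6]
15. n5.val = -9  [A₀.lim * -1 + 13]
16. n5.depth = false  [A₁.depth == false]
17. n1.pre = 17  [A₁.val + 26]
18. n1.depth = false  [A₀.val > 6]
19. n1.hot = 21  [A₁.val + 30]
20. n1.off = false  [A₀.val > 6]
21. n0.pre = 21  [S₁.pre + 4]
22. n0.depth = true  [S₁.depth == false]
23. n0.hot = 0  [S₁.pre + S₁.hot - 38]
24. n0.off = true  [S₁.hot == 21]

0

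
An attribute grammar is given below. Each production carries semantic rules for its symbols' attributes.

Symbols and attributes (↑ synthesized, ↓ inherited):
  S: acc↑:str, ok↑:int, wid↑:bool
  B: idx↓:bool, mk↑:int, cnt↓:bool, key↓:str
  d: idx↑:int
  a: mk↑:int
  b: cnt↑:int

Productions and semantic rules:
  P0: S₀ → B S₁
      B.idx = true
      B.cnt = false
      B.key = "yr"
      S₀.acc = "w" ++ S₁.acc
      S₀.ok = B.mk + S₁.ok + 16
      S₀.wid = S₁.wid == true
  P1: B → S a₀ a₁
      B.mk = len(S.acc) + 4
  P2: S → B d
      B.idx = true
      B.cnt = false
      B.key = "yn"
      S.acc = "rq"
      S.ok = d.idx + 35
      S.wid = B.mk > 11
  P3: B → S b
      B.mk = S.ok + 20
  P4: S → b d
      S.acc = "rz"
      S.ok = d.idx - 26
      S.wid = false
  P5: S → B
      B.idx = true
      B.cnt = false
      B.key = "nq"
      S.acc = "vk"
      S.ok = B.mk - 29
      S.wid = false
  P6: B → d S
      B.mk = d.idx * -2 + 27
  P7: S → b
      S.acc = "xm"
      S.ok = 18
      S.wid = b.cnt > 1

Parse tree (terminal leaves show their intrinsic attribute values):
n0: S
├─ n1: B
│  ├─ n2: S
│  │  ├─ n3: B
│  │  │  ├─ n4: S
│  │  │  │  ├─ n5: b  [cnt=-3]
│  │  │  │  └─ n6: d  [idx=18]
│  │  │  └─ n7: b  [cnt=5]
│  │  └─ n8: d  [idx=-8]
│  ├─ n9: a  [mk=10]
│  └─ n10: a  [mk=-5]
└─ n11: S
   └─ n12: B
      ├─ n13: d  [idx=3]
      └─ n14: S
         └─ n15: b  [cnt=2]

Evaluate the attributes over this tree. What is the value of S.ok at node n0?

14

1. n1.idx = true  [true]
2. n1.cnt = false  [false]
3. n1.key = "yr"  ["yr"]
4. n3.idx = true  [true]
5. n3.cnt = false  [false]
6. n3.key = "yn"  ["yn"]
7. n5.cnt = -3  [terminal]
8. n6.idx = 18  [terminal]
9. n4.acc = "rz"  ["rz"]
10. n4.ok = -8  [d.idx - 26]
11. n4.wid = false  [false]
12. n7.cnt = 5  [terminal]
13. n3.mk = 12  [S.ok + 20]
14. n8.idx = -8  [terminal]
15. n2.acc = "rq"  ["rq"]
16. n2.ok = 27  [d.idx + 35]
17. n2.wid = true  [B.mk > 11]
18. n9.mk = 10  [terminal]
19. n10.mk = -5  [terminal]
20. n1.mk = 6  [len(S.acc) + 4]
21. n12.idx = true  [true]
22. n12.cnt = false  [false]
23. n12.key = "nq"  ["nq"]
24. n13.idx = 3  [terminal]
25. n15.cnt = 2  [terminal]
26. n14.acc = "xm"  ["xm"]
27. n14.ok = 18  [18]
28. n14.wid = true  [b.cnt > 1]
29. n12.mk = 21  [d.idx * -2 + 27]
30. n11.acc = "vk"  ["vk"]
31. n11.ok = -8  [B.mk - 29]
32. n11.wid = false  [false]
33. n0.acc = "wvk"  ["w" ++ S₁.acc]
34. n0.ok = 14  [B.mk + S₁.ok + 16]
35. n0.wid = false  [S₁.wid == true]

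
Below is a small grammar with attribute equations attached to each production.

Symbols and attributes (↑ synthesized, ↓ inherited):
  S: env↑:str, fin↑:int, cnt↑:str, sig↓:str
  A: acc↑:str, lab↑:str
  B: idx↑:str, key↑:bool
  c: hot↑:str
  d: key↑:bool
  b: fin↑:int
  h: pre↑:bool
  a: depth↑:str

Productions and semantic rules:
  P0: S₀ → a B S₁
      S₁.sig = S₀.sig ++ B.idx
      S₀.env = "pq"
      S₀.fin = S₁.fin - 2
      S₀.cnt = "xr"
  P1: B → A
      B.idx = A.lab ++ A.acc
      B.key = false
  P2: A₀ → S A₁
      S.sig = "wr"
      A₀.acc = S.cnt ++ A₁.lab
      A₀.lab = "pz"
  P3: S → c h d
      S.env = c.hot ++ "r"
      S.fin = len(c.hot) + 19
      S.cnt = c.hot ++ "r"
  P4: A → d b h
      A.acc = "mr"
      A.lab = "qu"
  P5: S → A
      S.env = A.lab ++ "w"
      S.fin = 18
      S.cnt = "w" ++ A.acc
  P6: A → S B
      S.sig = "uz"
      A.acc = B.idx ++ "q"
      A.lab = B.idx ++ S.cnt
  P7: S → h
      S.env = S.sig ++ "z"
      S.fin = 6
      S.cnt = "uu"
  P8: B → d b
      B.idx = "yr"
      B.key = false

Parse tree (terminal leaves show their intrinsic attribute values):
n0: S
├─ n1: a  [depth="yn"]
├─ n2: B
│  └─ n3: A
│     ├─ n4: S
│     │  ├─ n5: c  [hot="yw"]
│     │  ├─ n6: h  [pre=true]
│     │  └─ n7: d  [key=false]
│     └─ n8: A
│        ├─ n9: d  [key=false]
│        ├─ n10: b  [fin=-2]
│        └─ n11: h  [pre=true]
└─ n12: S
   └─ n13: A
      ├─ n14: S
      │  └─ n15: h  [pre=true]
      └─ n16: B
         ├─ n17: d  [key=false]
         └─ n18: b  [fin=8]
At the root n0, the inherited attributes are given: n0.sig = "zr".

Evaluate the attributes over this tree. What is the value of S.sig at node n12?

"zrpzywrqu"

1. n0.sig = "zr"  [given at root]
2. n1.depth = "yn"  [terminal]
3. n4.sig = "wr"  ["wr"]
4. n5.hot = "yw"  [terminal]
5. n6.pre = true  [terminal]
6. n7.key = false  [terminal]
7. n4.env = "ywr"  [c.hot ++ "r"]
8. n4.fin = 21  [len(c.hot) + 19]
9. n4.cnt = "ywr"  [c.hot ++ "r"]
10. n9.key = false  [terminal]
11. n10.fin = -2  [terminal]
12. n11.pre = true  [terminal]
13. n8.acc = "mr"  ["mr"]
14. n8.lab = "qu"  ["qu"]
15. n3.acc = "ywrqu"  [S.cnt ++ A₁.lab]
16. n3.lab = "pz"  ["pz"]
17. n2.idx = "pzywrqu"  [A.lab ++ A.acc]
18. n2.key = false  [false]
19. n12.sig = "zrpzywrqu"  [S₀.sig ++ B.idx]
20. n14.sig = "uz"  ["uz"]
21. n15.pre = true  [terminal]
22. n14.env = "uzz"  [S.sig ++ "z"]
23. n14.fin = 6  [6]
24. n14.cnt = "uu"  ["uu"]
25. n17.key = false  [terminal]
26. n18.fin = 8  [terminal]
27. n16.idx = "yr"  ["yr"]
28. n16.key = false  [false]
29. n13.acc = "yrq"  [B.idx ++ "q"]
30. n13.lab = "yruu"  [B.idx ++ S.cnt]
31. n12.env = "yruuw"  [A.lab ++ "w"]
32. n12.fin = 18  [18]
33. n12.cnt = "wyrq"  ["w" ++ A.acc]
34. n0.env = "pq"  ["pq"]
35. n0.fin = 16  [S₁.fin - 2]
36. n0.cnt = "xr"  ["xr"]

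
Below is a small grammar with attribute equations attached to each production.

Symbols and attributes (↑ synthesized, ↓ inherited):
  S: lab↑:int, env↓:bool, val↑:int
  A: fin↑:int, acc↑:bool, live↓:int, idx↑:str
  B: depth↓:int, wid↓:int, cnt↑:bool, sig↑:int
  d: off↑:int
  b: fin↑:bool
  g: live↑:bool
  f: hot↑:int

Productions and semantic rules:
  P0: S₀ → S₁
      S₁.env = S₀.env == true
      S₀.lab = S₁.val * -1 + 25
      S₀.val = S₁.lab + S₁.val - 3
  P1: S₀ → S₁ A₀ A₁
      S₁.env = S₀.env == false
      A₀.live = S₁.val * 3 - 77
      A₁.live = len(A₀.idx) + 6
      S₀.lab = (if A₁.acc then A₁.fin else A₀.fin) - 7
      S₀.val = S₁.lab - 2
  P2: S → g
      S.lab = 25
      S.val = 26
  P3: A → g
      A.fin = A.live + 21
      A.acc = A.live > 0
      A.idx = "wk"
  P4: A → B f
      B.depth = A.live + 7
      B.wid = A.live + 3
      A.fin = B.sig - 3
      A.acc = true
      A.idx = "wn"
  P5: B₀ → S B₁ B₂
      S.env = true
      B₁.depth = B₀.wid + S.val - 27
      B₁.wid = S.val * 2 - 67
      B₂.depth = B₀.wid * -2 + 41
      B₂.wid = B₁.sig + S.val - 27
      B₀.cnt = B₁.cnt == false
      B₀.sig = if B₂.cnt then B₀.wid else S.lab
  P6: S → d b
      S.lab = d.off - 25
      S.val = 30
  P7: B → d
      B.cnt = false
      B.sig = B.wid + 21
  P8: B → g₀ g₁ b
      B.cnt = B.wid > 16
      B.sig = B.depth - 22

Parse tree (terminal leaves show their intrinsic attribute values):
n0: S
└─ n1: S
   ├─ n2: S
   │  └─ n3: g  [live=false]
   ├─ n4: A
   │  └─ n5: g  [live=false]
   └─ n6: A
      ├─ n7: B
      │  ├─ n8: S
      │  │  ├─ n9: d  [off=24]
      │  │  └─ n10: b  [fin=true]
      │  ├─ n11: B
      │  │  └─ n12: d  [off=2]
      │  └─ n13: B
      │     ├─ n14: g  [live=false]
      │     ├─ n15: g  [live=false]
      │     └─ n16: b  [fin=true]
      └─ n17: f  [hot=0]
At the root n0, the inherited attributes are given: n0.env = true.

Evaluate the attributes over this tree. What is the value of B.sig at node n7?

1. n0.env = true  [given at root]
2. n1.env = true  [S₀.env == true]
3. n2.env = false  [S₀.env == false]
4. n3.live = false  [terminal]
5. n2.lab = 25  [25]
6. n2.val = 26  [26]
7. n4.live = 1  [S₁.val * 3 - 77]
8. n5.live = false  [terminal]
9. n4.fin = 22  [A.live + 21]
10. n4.acc = true  [A.live > 0]
11. n4.idx = "wk"  ["wk"]
12. n6.live = 8  [len(A₀.idx) + 6]
13. n7.depth = 15  [A.live + 7]
14. n7.wid = 11  [A.live + 3]
15. n8.env = true  [true]
16. n9.off = 24  [terminal]
17. n10.fin = true  [terminal]
18. n8.lab = -1  [d.off - 25]
19. n8.val = 30  [30]
20. n11.depth = 14  [B₀.wid + S.val - 27]
21. n11.wid = -7  [S.val * 2 - 67]
22. n12.off = 2  [terminal]
23. n11.cnt = false  [false]
24. n11.sig = 14  [B.wid + 21]
25. n13.depth = 19  [B₀.wid * -2 + 41]
26. n13.wid = 17  [B₁.sig + S.val - 27]
27. n14.live = false  [terminal]
28. n15.live = false  [terminal]
29. n16.fin = true  [terminal]
30. n13.cnt = true  [B.wid > 16]
31. n13.sig = -3  [B.depth - 22]
32. n7.cnt = true  [B₁.cnt == false]
33. n7.sig = 11  [if B₂.cnt then B₀.wid else S.lab]
34. n17.hot = 0  [terminal]
35. n6.fin = 8  [B.sig - 3]
36. n6.acc = true  [true]
37. n6.idx = "wn"  ["wn"]
38. n1.lab = 1  [(if A₁.acc then A₁.fin else A₀.fin) - 7]
39. n1.val = 23  [S₁.lab - 2]
40. n0.lab = 2  [S₁.val * -1 + 25]
41. n0.val = 21  [S₁.lab + S₁.val - 3]

11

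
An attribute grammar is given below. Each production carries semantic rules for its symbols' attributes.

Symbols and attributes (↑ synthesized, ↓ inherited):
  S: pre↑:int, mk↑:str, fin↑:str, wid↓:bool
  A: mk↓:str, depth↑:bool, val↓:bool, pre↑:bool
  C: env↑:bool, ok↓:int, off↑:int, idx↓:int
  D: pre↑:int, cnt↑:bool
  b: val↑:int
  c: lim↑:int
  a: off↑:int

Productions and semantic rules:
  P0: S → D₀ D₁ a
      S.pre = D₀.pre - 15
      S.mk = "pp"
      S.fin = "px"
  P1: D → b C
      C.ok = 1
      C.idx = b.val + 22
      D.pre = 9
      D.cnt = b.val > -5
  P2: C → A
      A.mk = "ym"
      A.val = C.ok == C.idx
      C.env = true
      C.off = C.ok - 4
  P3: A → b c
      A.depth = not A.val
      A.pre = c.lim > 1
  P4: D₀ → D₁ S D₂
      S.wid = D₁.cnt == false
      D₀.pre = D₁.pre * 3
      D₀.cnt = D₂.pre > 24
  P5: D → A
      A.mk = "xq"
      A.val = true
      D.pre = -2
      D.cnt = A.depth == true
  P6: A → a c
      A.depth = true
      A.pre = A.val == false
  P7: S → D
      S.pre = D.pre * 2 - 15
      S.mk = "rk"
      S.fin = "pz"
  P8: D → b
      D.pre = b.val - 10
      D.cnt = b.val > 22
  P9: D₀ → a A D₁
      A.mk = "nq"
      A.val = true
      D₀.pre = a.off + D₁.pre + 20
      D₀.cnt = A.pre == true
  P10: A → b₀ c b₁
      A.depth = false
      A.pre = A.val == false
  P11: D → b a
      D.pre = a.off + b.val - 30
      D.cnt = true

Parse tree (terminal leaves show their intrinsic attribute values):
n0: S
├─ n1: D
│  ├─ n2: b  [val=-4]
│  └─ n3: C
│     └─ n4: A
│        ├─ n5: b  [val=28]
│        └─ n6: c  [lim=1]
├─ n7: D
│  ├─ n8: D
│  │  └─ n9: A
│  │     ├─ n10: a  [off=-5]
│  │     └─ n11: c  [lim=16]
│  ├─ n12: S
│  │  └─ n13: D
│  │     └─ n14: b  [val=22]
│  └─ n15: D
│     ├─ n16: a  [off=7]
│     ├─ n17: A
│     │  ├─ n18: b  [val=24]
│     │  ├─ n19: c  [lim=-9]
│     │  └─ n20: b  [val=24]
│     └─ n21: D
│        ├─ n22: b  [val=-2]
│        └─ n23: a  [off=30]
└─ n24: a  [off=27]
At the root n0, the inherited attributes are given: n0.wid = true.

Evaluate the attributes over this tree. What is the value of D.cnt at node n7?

1. n0.wid = true  [given at root]
2. n2.val = -4  [terminal]
3. n3.ok = 1  [1]
4. n3.idx = 18  [b.val + 22]
5. n4.mk = "ym"  ["ym"]
6. n4.val = false  [C.ok == C.idx]
7. n5.val = 28  [terminal]
8. n6.lim = 1  [terminal]
9. n4.depth = true  [not A.val]
10. n4.pre = false  [c.lim > 1]
11. n3.env = true  [true]
12. n3.off = -3  [C.ok - 4]
13. n1.pre = 9  [9]
14. n1.cnt = true  [b.val > -5]
15. n9.mk = "xq"  ["xq"]
16. n9.val = true  [true]
17. n10.off = -5  [terminal]
18. n11.lim = 16  [terminal]
19. n9.depth = true  [true]
20. n9.pre = false  [A.val == false]
21. n8.pre = -2  [-2]
22. n8.cnt = true  [A.depth == true]
23. n12.wid = false  [D₁.cnt == false]
24. n14.val = 22  [terminal]
25. n13.pre = 12  [b.val - 10]
26. n13.cnt = false  [b.val > 22]
27. n12.pre = 9  [D.pre * 2 - 15]
28. n12.mk = "rk"  ["rk"]
29. n12.fin = "pz"  ["pz"]
30. n16.off = 7  [terminal]
31. n17.mk = "nq"  ["nq"]
32. n17.val = true  [true]
33. n18.val = 24  [terminal]
34. n19.lim = -9  [terminal]
35. n20.val = 24  [terminal]
36. n17.depth = false  [false]
37. n17.pre = false  [A.val == false]
38. n22.val = -2  [terminal]
39. n23.off = 30  [terminal]
40. n21.pre = -2  [a.off + b.val - 30]
41. n21.cnt = true  [true]
42. n15.pre = 25  [a.off + D₁.pre + 20]
43. n15.cnt = false  [A.pre == true]
44. n7.pre = -6  [D₁.pre * 3]
45. n7.cnt = true  [D₂.pre > 24]
46. n24.off = 27  [terminal]
47. n0.pre = -6  [D₀.pre - 15]
48. n0.mk = "pp"  ["pp"]
49. n0.fin = "px"  ["px"]

true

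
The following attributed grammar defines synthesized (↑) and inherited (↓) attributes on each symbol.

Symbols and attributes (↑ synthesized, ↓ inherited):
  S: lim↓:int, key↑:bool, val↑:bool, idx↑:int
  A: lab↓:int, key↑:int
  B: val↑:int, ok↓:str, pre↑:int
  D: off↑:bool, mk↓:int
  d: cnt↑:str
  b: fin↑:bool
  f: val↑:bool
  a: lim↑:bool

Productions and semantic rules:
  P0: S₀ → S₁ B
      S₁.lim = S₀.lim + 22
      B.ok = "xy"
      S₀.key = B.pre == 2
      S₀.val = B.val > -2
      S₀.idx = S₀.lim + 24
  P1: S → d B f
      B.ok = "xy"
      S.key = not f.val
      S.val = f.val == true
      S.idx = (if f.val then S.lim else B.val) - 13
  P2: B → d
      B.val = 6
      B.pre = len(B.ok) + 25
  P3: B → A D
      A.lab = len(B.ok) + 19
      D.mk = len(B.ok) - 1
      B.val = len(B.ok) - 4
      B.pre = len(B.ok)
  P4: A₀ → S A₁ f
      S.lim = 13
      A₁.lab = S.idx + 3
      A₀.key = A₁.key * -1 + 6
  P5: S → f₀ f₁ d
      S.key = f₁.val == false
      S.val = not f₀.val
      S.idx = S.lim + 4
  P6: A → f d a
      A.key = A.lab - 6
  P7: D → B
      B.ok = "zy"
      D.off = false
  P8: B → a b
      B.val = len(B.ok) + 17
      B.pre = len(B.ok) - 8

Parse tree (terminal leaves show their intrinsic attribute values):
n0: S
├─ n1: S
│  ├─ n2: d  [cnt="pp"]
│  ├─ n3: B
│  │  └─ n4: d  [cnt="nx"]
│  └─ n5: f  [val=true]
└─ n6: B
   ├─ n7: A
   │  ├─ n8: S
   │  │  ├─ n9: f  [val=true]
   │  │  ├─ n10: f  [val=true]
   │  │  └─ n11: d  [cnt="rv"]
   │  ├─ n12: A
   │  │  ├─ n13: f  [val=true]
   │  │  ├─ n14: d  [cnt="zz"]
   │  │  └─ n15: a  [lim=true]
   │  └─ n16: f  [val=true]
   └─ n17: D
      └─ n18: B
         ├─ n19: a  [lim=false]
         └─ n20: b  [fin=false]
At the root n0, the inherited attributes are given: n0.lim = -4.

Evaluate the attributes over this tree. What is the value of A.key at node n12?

14

1. n0.lim = -4  [given at root]
2. n1.lim = 18  [S₀.lim + 22]
3. n2.cnt = "pp"  [terminal]
4. n3.ok = "xy"  ["xy"]
5. n4.cnt = "nx"  [terminal]
6. n3.val = 6  [6]
7. n3.pre = 27  [len(B.ok) + 25]
8. n5.val = true  [terminal]
9. n1.key = false  [not f.val]
10. n1.val = true  [f.val == true]
11. n1.idx = 5  [(if f.val then S.lim else B.val) - 13]
12. n6.ok = "xy"  ["xy"]
13. n7.lab = 21  [len(B.ok) + 19]
14. n8.lim = 13  [13]
15. n9.val = true  [terminal]
16. n10.val = true  [terminal]
17. n11.cnt = "rv"  [terminal]
18. n8.key = false  [f₁.val == false]
19. n8.val = false  [not f₀.val]
20. n8.idx = 17  [S.lim + 4]
21. n12.lab = 20  [S.idx + 3]
22. n13.val = true  [terminal]
23. n14.cnt = "zz"  [terminal]
24. n15.lim = true  [terminal]
25. n12.key = 14  [A.lab - 6]
26. n16.val = true  [terminal]
27. n7.key = -8  [A₁.key * -1 + 6]
28. n17.mk = 1  [len(B.ok) - 1]
29. n18.ok = "zy"  ["zy"]
30. n19.lim = false  [terminal]
31. n20.fin = false  [terminal]
32. n18.val = 19  [len(B.ok) + 17]
33. n18.pre = -6  [len(B.ok) - 8]
34. n17.off = false  [false]
35. n6.val = -2  [len(B.ok) - 4]
36. n6.pre = 2  [len(B.ok)]
37. n0.key = true  [B.pre == 2]
38. n0.val = false  [B.val > -2]
39. n0.idx = 20  [S₀.lim + 24]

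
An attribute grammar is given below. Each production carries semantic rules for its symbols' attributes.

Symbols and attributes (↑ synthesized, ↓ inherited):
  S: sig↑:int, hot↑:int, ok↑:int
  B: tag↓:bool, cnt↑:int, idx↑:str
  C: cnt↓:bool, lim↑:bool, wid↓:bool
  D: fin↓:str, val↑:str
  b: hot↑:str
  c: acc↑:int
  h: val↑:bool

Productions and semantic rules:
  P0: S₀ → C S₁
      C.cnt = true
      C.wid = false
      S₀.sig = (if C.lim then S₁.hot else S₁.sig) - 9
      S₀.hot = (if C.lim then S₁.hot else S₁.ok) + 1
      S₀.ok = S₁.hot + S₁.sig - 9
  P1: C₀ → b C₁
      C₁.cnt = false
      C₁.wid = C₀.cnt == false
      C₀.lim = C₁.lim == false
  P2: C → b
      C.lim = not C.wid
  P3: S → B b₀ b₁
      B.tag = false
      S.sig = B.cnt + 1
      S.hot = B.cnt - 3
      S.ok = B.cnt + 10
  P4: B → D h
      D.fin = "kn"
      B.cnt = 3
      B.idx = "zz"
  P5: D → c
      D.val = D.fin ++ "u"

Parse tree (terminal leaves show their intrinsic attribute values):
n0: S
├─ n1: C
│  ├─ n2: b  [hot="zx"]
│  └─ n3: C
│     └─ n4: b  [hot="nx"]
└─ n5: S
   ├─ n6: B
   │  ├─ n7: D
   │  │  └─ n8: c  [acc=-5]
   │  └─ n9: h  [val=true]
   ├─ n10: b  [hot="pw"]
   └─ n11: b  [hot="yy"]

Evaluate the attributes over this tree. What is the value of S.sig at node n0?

1. n1.cnt = true  [true]
2. n1.wid = false  [false]
3. n2.hot = "zx"  [terminal]
4. n3.cnt = false  [false]
5. n3.wid = false  [C₀.cnt == false]
6. n4.hot = "nx"  [terminal]
7. n3.lim = true  [not C.wid]
8. n1.lim = false  [C₁.lim == false]
9. n6.tag = false  [false]
10. n7.fin = "kn"  ["kn"]
11. n8.acc = -5  [terminal]
12. n7.val = "knu"  [D.fin ++ "u"]
13. n9.val = true  [terminal]
14. n6.cnt = 3  [3]
15. n6.idx = "zz"  ["zz"]
16. n10.hot = "pw"  [terminal]
17. n11.hot = "yy"  [terminal]
18. n5.sig = 4  [B.cnt + 1]
19. n5.hot = 0  [B.cnt - 3]
20. n5.ok = 13  [B.cnt + 10]
21. n0.sig = -5  [(if C.lim then S₁.hot else S₁.sig) - 9]
22. n0.hot = 14  [(if C.lim then S₁.hot else S₁.ok) + 1]
23. n0.ok = -5  [S₁.hot + S₁.sig - 9]

-5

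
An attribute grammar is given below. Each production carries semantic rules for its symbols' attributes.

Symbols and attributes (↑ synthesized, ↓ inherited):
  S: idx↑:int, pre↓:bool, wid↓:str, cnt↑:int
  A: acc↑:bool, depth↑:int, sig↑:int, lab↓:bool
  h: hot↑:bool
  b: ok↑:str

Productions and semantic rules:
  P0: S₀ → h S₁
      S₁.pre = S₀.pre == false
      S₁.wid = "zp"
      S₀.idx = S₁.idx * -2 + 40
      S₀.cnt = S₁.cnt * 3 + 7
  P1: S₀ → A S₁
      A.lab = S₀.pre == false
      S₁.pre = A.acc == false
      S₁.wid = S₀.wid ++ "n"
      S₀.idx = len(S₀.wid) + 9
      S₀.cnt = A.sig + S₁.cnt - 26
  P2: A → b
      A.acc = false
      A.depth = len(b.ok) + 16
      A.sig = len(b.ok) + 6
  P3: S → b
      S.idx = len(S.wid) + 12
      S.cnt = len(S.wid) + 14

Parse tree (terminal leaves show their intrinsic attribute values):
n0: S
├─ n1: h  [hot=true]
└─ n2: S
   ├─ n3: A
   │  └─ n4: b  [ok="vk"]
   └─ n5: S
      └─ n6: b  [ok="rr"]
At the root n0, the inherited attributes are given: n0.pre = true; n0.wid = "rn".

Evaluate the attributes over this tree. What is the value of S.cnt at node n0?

4

1. n0.pre = true  [given at root]
2. n0.wid = "rn"  [given at root]
3. n1.hot = true  [terminal]
4. n2.pre = false  [S₀.pre == false]
5. n2.wid = "zp"  ["zp"]
6. n3.lab = true  [S₀.pre == false]
7. n4.ok = "vk"  [terminal]
8. n3.acc = false  [false]
9. n3.depth = 18  [len(b.ok) + 16]
10. n3.sig = 8  [len(b.ok) + 6]
11. n5.pre = true  [A.acc == false]
12. n5.wid = "zpn"  [S₀.wid ++ "n"]
13. n6.ok = "rr"  [terminal]
14. n5.idx = 15  [len(S.wid) + 12]
15. n5.cnt = 17  [len(S.wid) + 14]
16. n2.idx = 11  [len(S₀.wid) + 9]
17. n2.cnt = -1  [A.sig + S₁.cnt - 26]
18. n0.idx = 18  [S₁.idx * -2 + 40]
19. n0.cnt = 4  [S₁.cnt * 3 + 7]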